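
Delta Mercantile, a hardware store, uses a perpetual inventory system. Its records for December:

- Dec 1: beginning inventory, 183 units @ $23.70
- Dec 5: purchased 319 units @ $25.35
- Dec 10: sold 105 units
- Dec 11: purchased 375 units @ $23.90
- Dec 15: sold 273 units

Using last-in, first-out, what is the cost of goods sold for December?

Dec 10, 105 sold [LIFO — newest first]: 105 @ $25.35 = $2,661.75
Dec 15, 273 sold [LIFO — newest first]: 273 @ $23.90 = $6,524.70
Total COGS = $2,661.75 + $6,524.70 = $9,186.45
Ending inventory: 183 @ $23.70 + 214 @ $25.35 + 102 @ $23.90 = $12,199.80
Check: goods available $21,386.25 = COGS $9,186.45 + ending $12,199.80

COGS = $9,186.45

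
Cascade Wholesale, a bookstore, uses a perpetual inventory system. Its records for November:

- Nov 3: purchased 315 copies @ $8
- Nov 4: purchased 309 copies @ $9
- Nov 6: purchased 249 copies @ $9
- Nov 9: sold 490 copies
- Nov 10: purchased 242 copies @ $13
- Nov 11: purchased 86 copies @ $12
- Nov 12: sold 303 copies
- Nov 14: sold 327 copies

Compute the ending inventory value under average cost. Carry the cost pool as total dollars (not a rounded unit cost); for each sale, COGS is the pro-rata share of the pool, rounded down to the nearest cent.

After Nov 3: 315 on hand, pool $2,520.00 (≈ $8.0000 each)
After Nov 4: 624 on hand, pool $5,301.00 (≈ $8.4952 each)
After Nov 6: 873 on hand, pool $7,542.00 (≈ $8.6392 each)
Nov 9, sell 490: 490/873 × $7,542.00 → $4,233.19
After Nov 10: 625 on hand, pool $6,454.81 (≈ $10.3277 each)
After Nov 11: 711 on hand, pool $7,486.81 (≈ $10.5300 each)
Nov 12, sell 303: 303/711 × $7,486.81 → $3,190.58
Nov 14, sell 327: 327/408 × $4,296.23 → $3,443.30
Total COGS = $4,233.19 + $3,190.58 + $3,443.30 = $10,867.07
Ending inventory (cost pool remaining) = $852.93

Ending inventory = $852.93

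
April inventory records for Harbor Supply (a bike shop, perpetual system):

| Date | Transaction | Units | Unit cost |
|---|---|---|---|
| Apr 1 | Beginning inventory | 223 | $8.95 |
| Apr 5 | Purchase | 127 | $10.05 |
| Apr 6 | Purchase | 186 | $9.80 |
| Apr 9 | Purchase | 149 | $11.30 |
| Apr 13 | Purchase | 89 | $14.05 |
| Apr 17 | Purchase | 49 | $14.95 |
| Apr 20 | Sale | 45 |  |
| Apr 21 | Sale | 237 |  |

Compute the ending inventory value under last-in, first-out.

Ending inventory = $5,151.50

Apr 20, 45 sold [LIFO — newest first]: 45 @ $14.95 = $672.75
Apr 21, 237 sold [LIFO — newest first]: 4 @ $14.95 + 89 @ $14.05 + 144 @ $11.30 = $2,937.45
Total COGS = $672.75 + $2,937.45 = $3,610.20
Ending inventory: 223 @ $8.95 + 127 @ $10.05 + 186 @ $9.80 + 5 @ $11.30 = $5,151.50
Check: goods available $8,761.70 = COGS $3,610.20 + ending $5,151.50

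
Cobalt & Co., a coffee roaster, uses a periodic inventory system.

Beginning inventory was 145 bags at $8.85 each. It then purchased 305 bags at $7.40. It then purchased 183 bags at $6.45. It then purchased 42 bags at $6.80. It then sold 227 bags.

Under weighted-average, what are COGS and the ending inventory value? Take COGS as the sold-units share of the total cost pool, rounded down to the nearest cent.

COGS = $1,683.56; ending inventory = $3,322.64

Sale 1, sell 227: 227/675 × $5,006.20 → $1,683.56
Ending inventory (cost pool remaining) = $3,322.64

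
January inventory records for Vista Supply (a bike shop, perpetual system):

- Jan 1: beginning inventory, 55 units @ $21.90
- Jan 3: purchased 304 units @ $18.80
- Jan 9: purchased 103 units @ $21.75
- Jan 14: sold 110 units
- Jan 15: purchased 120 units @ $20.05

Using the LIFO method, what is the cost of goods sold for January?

Jan 14, 110 sold [LIFO — newest first]: 103 @ $21.75 + 7 @ $18.80 = $2,371.85
Ending inventory: 55 @ $21.90 + 297 @ $18.80 + 120 @ $20.05 = $9,194.10

COGS = $2,371.85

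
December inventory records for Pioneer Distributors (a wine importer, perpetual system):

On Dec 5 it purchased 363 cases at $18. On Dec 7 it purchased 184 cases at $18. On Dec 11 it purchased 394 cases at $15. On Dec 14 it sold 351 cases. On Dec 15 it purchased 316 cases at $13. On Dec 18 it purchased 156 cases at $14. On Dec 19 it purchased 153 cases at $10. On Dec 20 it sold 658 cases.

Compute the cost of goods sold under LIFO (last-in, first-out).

COGS = $13,582

Dec 14, 351 sold [LIFO — newest first]: 351 @ $15 = $5,265
Dec 20, 658 sold [LIFO — newest first]: 153 @ $10 + 156 @ $14 + 316 @ $13 + 33 @ $15 = $8,317
Total COGS = $5,265 + $8,317 = $13,582
Ending inventory: 363 @ $18 + 184 @ $18 + 10 @ $15 = $9,996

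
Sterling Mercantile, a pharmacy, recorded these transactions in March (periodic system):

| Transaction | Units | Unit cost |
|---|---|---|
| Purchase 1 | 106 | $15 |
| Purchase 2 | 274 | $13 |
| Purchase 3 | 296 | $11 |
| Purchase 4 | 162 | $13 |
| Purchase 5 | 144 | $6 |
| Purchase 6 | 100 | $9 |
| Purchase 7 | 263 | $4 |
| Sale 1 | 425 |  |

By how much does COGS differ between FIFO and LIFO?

FIFO COGS: 106 @ $15 + 274 @ $13 + 45 @ $11 = $5,647
LIFO COGS: 263 @ $4 + 100 @ $9 + 62 @ $6 = $2,324
Difference = |$5,647 − $2,324| = $3,323

$3,323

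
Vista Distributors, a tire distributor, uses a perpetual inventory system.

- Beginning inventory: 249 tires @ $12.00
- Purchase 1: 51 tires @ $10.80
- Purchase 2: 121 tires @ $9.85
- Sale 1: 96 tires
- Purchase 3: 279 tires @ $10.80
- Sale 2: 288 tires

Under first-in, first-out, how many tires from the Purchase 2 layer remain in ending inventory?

Sale 1 (96) [FIFO — oldest first]: 96 @ $12.00 = $1,152.00
Sale 2 (288) [FIFO — oldest first]: 153 @ $12.00 + 51 @ $10.80 + 84 @ $9.85 = $3,214.20
Total COGS = $1,152.00 + $3,214.20 = $4,366.20
Ending inventory: 37 @ $9.85 + 279 @ $10.80 = $3,377.65

37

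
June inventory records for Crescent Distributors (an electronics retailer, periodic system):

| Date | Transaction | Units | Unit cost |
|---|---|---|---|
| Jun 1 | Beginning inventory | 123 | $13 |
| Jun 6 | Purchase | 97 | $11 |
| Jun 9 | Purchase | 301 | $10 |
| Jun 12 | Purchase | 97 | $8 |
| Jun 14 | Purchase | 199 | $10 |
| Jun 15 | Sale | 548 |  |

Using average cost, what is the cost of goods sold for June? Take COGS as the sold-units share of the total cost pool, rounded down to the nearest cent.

COGS = $5,662.44

Jun 15, sell 548: 548/817 × $8,442.00 → $5,662.44
Ending inventory (cost pool remaining) = $2,779.56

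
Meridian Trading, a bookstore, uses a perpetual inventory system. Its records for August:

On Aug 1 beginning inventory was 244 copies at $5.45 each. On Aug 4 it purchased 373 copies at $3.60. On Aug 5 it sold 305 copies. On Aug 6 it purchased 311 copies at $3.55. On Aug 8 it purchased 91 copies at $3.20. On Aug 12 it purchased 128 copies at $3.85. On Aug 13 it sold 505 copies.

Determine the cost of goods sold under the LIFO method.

Aug 5, 305 sold [LIFO — newest first]: 305 @ $3.60 = $1,098.00
Aug 13, 505 sold [LIFO — newest first]: 128 @ $3.85 + 91 @ $3.20 + 286 @ $3.55 = $1,799.30
Total COGS = $1,098.00 + $1,799.30 = $2,897.30
Ending inventory: 244 @ $5.45 + 68 @ $3.60 + 25 @ $3.55 = $1,663.35
Check: goods available $4,560.65 = COGS $2,897.30 + ending $1,663.35

COGS = $2,897.30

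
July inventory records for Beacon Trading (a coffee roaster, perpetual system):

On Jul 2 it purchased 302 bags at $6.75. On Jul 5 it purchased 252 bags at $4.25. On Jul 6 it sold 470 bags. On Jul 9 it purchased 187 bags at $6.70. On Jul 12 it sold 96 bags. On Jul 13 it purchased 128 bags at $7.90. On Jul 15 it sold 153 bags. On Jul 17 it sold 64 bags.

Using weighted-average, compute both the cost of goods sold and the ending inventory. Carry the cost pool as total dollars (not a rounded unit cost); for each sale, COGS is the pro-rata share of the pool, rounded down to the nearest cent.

COGS = $4,770.53; ending inventory = $603.07

After Jul 2: 302 on hand, pool $2,038.50 (≈ $6.7500 each)
After Jul 5: 554 on hand, pool $3,109.50 (≈ $5.6128 each)
Jul 6, sell 470: 470/554 × $3,109.50 → $2,638.02
After Jul 9: 271 on hand, pool $1,724.38 (≈ $6.3630 each)
Jul 12, sell 96: 96/271 × $1,724.38 → $610.85
After Jul 13: 303 on hand, pool $2,124.73 (≈ $7.0123 each)
Jul 15, sell 153: 153/303 × $2,124.73 → $1,072.88
Jul 17, sell 64: 64/150 × $1,051.85 → $448.78
Total COGS = $2,638.02 + $610.85 + $1,072.88 + $448.78 = $4,770.53
Ending inventory (cost pool remaining) = $603.07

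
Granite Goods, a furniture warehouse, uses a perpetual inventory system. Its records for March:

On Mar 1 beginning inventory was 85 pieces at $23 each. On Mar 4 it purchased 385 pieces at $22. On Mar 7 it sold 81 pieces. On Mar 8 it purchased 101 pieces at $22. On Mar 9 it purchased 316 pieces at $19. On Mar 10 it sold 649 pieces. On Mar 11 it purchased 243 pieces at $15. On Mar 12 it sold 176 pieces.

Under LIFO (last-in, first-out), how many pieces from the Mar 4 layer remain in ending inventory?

72

Mar 7, 81 sold [LIFO — newest first]: 81 @ $22 = $1,782
Mar 10, 649 sold [LIFO — newest first]: 316 @ $19 + 101 @ $22 + 232 @ $22 = $13,330
Mar 12, 176 sold [LIFO — newest first]: 176 @ $15 = $2,640
Total COGS = $1,782 + $13,330 + $2,640 = $17,752
Ending inventory: 85 @ $23 + 72 @ $22 + 67 @ $15 = $4,544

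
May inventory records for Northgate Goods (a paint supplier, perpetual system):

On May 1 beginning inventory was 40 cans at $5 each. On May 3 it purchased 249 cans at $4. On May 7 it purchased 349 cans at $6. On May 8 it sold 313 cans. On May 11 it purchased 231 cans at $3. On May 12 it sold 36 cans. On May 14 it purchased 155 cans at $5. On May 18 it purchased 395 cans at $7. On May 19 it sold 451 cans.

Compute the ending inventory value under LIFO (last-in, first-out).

May 8, 313 sold [LIFO — newest first]: 313 @ $6 = $1,878
May 12, 36 sold [LIFO — newest first]: 36 @ $3 = $108
May 19, 451 sold [LIFO — newest first]: 395 @ $7 + 56 @ $5 = $3,045
Total COGS = $1,878 + $108 + $3,045 = $5,031
Ending inventory: 40 @ $5 + 249 @ $4 + 36 @ $6 + 195 @ $3 + 99 @ $5 = $2,492

Ending inventory = $2,492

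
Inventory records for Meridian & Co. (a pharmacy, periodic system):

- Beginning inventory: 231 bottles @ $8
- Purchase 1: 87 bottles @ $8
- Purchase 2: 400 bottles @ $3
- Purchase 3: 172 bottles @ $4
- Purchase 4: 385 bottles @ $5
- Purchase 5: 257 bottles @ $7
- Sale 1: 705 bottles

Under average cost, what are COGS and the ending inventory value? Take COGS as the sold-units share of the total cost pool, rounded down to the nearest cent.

Sale 1, sell 705: 705/1532 × $8,156.00 → $3,753.25
Ending inventory (cost pool remaining) = $4,402.75
Check: goods available $8,156.00 = COGS $3,753.25 + ending $4,402.75

COGS = $3,753.25; ending inventory = $4,402.75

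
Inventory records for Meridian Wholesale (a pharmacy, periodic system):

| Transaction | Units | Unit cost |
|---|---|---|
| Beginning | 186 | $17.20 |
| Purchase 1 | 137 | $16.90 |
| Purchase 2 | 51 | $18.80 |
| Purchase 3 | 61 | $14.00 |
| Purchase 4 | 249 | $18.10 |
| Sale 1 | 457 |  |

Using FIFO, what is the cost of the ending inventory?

Ending inventory = $4,108.70

Sale 1 (457) [FIFO — oldest first]: 186 @ $17.20 + 137 @ $16.90 + 51 @ $18.80 + 61 @ $14.00 + 22 @ $18.10 = $7,725.50
Ending inventory: 227 @ $18.10 = $4,108.70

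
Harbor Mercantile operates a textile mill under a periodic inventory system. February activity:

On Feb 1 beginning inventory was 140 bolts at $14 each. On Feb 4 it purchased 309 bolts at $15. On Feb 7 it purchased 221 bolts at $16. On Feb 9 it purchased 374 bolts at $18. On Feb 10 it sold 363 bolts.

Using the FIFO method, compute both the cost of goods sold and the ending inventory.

Feb 10, 363 sold [FIFO — oldest first]: 140 @ $14 + 223 @ $15 = $5,305
Ending inventory: 86 @ $15 + 221 @ $16 + 374 @ $18 = $11,558
Check: goods available $16,863 = COGS $5,305 + ending $11,558

COGS = $5,305; ending inventory = $11,558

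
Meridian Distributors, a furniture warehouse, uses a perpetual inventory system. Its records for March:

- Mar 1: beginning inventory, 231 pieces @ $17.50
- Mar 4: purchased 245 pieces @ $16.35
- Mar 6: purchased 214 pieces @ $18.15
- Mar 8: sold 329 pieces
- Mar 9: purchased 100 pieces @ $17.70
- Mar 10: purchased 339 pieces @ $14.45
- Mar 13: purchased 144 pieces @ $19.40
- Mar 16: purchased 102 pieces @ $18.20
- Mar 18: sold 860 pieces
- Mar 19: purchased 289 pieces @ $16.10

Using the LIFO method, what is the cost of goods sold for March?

COGS = $19,995.90

Mar 8, 329 sold [LIFO — newest first]: 214 @ $18.15 + 115 @ $16.35 = $5,764.35
Mar 18, 860 sold [LIFO — newest first]: 102 @ $18.20 + 144 @ $19.40 + 339 @ $14.45 + 100 @ $17.70 + 130 @ $16.35 + 45 @ $17.50 = $14,231.55
Total COGS = $5,764.35 + $14,231.55 = $19,995.90
Ending inventory: 186 @ $17.50 + 289 @ $16.10 = $7,907.90
Check: goods available $27,903.80 = COGS $19,995.90 + ending $7,907.90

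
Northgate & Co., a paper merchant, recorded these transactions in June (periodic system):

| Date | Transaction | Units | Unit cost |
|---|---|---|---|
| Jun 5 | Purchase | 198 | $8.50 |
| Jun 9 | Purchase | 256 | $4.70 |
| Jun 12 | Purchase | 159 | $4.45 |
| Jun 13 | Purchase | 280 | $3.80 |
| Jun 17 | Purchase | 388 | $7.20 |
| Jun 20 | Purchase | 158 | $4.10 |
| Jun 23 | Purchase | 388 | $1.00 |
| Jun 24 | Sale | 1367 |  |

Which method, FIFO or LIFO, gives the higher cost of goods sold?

FIFO

FIFO COGS: 198 @ $8.50 + 256 @ $4.70 + 159 @ $4.45 + 280 @ $3.80 + 388 @ $7.20 + 86 @ $4.10 = $7,803.95
LIFO COGS: 388 @ $1.00 + 158 @ $4.10 + 388 @ $7.20 + 280 @ $3.80 + 153 @ $4.45 = $5,574.25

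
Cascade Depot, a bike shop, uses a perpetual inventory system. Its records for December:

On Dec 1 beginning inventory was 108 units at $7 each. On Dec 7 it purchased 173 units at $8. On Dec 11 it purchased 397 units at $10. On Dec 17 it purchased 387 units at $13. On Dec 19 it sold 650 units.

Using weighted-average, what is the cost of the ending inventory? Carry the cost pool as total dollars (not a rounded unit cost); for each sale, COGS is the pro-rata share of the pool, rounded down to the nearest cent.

After Dec 1: 108 on hand, pool $756.00 (≈ $7.0000 each)
After Dec 7: 281 on hand, pool $2,140.00 (≈ $7.6157 each)
After Dec 11: 678 on hand, pool $6,110.00 (≈ $9.0118 each)
After Dec 17: 1065 on hand, pool $11,141.00 (≈ $10.4610 each)
Dec 19, sell 650: 650/1065 × $11,141.00 → $6,799.67
Ending inventory (cost pool remaining) = $4,341.33

Ending inventory = $4,341.33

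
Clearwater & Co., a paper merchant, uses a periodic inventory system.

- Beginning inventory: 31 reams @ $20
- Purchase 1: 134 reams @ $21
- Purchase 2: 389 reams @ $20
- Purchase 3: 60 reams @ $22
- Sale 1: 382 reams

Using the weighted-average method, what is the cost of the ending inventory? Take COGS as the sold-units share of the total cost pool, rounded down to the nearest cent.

Sale 1, sell 382: 382/614 × $12,534.00 → $7,798.02
Ending inventory (cost pool remaining) = $4,735.98

Ending inventory = $4,735.98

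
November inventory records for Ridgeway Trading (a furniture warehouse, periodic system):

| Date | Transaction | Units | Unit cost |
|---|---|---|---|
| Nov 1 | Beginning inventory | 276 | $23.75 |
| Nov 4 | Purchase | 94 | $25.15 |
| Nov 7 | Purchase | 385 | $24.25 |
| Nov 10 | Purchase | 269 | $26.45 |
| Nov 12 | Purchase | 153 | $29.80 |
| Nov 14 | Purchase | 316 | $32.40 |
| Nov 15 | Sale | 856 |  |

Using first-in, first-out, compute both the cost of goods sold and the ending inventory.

COGS = $20,926.80; ending inventory = $19,241.40

Nov 15, 856 sold [FIFO — oldest first]: 276 @ $23.75 + 94 @ $25.15 + 385 @ $24.25 + 101 @ $26.45 = $20,926.80
Ending inventory: 168 @ $26.45 + 153 @ $29.80 + 316 @ $32.40 = $19,241.40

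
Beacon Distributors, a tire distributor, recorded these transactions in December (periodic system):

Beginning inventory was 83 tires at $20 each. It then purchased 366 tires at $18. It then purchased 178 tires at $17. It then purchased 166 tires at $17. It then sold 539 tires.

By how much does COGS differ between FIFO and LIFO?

$420

FIFO COGS: 83 @ $20 + 366 @ $18 + 90 @ $17 = $9,778
LIFO COGS: 166 @ $17 + 178 @ $17 + 195 @ $18 = $9,358
Difference = |$9,778 − $9,358| = $420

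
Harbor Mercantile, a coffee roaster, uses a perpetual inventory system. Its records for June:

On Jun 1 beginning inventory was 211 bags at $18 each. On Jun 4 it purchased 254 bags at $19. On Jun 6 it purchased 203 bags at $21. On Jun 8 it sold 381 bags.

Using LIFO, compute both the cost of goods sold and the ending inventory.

COGS = $7,645; ending inventory = $5,242

Jun 8, 381 sold [LIFO — newest first]: 203 @ $21 + 178 @ $19 = $7,645
Ending inventory: 211 @ $18 + 76 @ $19 = $5,242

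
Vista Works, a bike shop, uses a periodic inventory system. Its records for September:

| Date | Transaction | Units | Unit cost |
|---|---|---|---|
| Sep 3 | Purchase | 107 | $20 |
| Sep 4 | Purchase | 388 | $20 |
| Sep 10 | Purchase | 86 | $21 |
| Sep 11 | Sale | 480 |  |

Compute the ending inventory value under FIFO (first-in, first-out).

Ending inventory = $2,106

Sep 11, 480 sold [FIFO — oldest first]: 107 @ $20 + 373 @ $20 = $9,600
Ending inventory: 15 @ $20 + 86 @ $21 = $2,106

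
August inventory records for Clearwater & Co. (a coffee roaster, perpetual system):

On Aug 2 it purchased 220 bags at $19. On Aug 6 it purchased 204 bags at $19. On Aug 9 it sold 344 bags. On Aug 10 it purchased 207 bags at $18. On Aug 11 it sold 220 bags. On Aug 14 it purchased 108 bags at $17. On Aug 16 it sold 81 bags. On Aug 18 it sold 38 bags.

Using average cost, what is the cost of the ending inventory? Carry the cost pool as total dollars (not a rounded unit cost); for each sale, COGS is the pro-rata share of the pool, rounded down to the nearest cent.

Ending inventory = $979.43

After Aug 2: 220 on hand, pool $4,180.00 (≈ $19.0000 each)
After Aug 6: 424 on hand, pool $8,056.00 (≈ $19.0000 each)
Aug 9, sell 344: 344/424 × $8,056.00 → $6,536.00
After Aug 10: 287 on hand, pool $5,246.00 (≈ $18.2787 each)
Aug 11, sell 220: 220/287 × $5,246.00 → $4,021.32
After Aug 14: 175 on hand, pool $3,060.68 (≈ $17.4896 each)
Aug 16, sell 81: 81/175 × $3,060.68 → $1,416.65
Aug 18, sell 38: 38/94 × $1,644.03 → $664.60
Total COGS = $6,536.00 + $4,021.32 + $1,416.65 + $664.60 = $12,638.57
Ending inventory (cost pool remaining) = $979.43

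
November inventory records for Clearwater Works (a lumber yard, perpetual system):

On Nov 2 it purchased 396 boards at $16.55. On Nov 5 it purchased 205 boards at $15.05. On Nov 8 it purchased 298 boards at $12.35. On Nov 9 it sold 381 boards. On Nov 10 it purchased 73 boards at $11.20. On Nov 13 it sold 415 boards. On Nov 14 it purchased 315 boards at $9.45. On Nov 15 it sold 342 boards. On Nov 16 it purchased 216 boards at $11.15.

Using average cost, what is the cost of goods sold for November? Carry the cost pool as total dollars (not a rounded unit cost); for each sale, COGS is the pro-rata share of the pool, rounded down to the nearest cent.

After Nov 2: 396 on hand, pool $6,553.80 (≈ $16.5500 each)
After Nov 5: 601 on hand, pool $9,639.05 (≈ $16.0384 each)
After Nov 8: 899 on hand, pool $13,319.35 (≈ $14.8157 each)
Nov 9, sell 381: 381/899 × $13,319.35 → $5,644.79
After Nov 10: 591 on hand, pool $8,492.16 (≈ $14.3691 each)
Nov 13, sell 415: 415/591 × $8,492.16 → $5,963.19
After Nov 14: 491 on hand, pool $5,505.72 (≈ $11.2133 each)
Nov 15, sell 342: 342/491 × $5,505.72 → $3,834.94
After Nov 16: 365 on hand, pool $4,079.18 (≈ $11.1758 each)
Total COGS = $5,644.79 + $5,963.19 + $3,834.94 = $15,442.92
Ending inventory (cost pool remaining) = $4,079.18

COGS = $15,442.92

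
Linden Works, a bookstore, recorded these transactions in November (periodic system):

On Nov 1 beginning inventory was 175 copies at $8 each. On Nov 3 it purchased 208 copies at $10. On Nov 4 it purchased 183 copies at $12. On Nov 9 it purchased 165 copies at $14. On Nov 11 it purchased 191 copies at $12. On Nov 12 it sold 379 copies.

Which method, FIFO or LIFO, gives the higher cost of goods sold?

FIFO COGS: 175 @ $8 + 204 @ $10 = $3,440
LIFO COGS: 191 @ $12 + 165 @ $14 + 23 @ $12 = $4,878

LIFO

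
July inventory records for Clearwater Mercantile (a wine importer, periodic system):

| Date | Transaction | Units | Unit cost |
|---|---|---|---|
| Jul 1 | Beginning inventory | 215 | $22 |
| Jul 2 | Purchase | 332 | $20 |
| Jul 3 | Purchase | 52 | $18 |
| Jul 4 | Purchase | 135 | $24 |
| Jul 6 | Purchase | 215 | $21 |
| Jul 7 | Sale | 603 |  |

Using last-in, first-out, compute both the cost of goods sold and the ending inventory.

Jul 7, 603 sold [LIFO — newest first]: 215 @ $21 + 135 @ $24 + 52 @ $18 + 201 @ $20 = $12,711
Ending inventory: 215 @ $22 + 131 @ $20 = $7,350

COGS = $12,711; ending inventory = $7,350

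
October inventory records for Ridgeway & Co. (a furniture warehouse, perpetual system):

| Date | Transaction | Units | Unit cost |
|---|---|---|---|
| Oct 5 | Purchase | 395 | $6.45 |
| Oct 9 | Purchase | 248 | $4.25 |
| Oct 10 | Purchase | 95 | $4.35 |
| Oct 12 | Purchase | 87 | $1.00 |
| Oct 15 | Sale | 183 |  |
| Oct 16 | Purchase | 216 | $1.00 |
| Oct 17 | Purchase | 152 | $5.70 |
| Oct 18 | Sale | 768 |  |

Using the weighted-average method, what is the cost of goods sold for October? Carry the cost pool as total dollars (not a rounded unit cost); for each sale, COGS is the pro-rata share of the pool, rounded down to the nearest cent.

After Oct 5: 395 on hand, pool $2,547.75 (≈ $6.4500 each)
After Oct 9: 643 on hand, pool $3,601.75 (≈ $5.6015 each)
After Oct 10: 738 on hand, pool $4,015.00 (≈ $5.4404 each)
After Oct 12: 825 on hand, pool $4,102.00 (≈ $4.9721 each)
Oct 15, sell 183: 183/825 × $4,102.00 → $909.89
After Oct 16: 858 on hand, pool $3,408.11 (≈ $3.9722 each)
After Oct 17: 1010 on hand, pool $4,274.51 (≈ $4.2322 each)
Oct 18, sell 768: 768/1010 × $4,274.51 → $3,250.32
Total COGS = $909.89 + $3,250.32 = $4,160.21
Ending inventory (cost pool remaining) = $1,024.19

COGS = $4,160.21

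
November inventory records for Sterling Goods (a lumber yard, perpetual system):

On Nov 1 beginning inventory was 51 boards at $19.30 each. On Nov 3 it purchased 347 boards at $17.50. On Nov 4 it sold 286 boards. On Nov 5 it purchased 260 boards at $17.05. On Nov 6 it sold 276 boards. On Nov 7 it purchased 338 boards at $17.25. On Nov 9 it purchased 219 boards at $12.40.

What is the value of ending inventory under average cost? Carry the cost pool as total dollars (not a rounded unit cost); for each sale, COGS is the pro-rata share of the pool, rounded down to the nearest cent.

Ending inventory = $10,202.58

After Nov 1: 51 on hand, pool $984.30 (≈ $19.3000 each)
After Nov 3: 398 on hand, pool $7,056.80 (≈ $17.7307 each)
Nov 4, sell 286: 286/398 × $7,056.80 → $5,070.96
After Nov 5: 372 on hand, pool $6,418.84 (≈ $17.2549 each)
Nov 6, sell 276: 276/372 × $6,418.84 → $4,762.36
After Nov 7: 434 on hand, pool $7,486.98 (≈ $17.2511 each)
After Nov 9: 653 on hand, pool $10,202.58 (≈ $15.6242 each)
Total COGS = $5,070.96 + $4,762.36 = $9,833.32
Ending inventory (cost pool remaining) = $10,202.58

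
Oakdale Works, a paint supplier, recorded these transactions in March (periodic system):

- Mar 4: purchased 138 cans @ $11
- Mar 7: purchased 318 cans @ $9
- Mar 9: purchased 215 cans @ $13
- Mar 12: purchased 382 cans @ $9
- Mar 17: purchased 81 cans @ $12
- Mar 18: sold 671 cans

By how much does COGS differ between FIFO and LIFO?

$61

FIFO COGS: 138 @ $11 + 318 @ $9 + 215 @ $13 = $7,175
LIFO COGS: 81 @ $12 + 382 @ $9 + 208 @ $13 = $7,114
Difference = |$7,175 − $7,114| = $61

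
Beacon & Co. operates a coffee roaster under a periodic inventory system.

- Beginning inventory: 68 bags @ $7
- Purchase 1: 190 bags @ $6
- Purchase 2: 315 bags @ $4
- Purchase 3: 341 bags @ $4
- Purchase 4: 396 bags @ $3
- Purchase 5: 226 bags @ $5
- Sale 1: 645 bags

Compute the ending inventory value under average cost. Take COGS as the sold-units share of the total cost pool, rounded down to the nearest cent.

Ending inventory = $3,804.16

Sale 1, sell 645: 645/1536 × $6,558.00 → $2,753.84
Ending inventory (cost pool remaining) = $3,804.16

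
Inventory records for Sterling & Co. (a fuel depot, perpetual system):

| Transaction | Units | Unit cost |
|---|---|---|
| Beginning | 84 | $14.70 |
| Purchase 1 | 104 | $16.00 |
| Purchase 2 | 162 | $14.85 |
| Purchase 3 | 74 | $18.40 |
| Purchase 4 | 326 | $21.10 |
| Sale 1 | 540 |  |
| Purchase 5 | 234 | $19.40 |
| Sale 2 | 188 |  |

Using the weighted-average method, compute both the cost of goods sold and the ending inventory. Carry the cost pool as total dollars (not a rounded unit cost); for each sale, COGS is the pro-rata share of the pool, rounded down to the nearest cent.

COGS = $13,280.19; ending inventory = $4,804.11

After Beginning: 84 on hand, pool $1,234.80 (≈ $14.7000 each)
After Purchase 1: 188 on hand, pool $2,898.80 (≈ $15.4191 each)
After Purchase 2: 350 on hand, pool $5,304.50 (≈ $15.1557 each)
After Purchase 3: 424 on hand, pool $6,666.10 (≈ $15.7219 each)
After Purchase 4: 750 on hand, pool $13,544.70 (≈ $18.0596 each)
Sale 1, sell 540: 540/750 × $13,544.70 → $9,752.18
After Purchase 5: 444 on hand, pool $8,332.12 (≈ $18.7660 each)
Sale 2, sell 188: 188/444 × $8,332.12 → $3,528.01
Total COGS = $9,752.18 + $3,528.01 = $13,280.19
Ending inventory (cost pool remaining) = $4,804.11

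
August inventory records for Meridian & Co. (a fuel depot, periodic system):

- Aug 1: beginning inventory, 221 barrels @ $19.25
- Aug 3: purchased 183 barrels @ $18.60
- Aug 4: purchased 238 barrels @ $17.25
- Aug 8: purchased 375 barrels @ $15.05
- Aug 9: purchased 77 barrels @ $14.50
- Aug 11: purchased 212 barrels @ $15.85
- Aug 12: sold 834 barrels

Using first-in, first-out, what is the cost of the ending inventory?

Ending inventory = $7,230.85

Aug 12, 834 sold [FIFO — oldest first]: 221 @ $19.25 + 183 @ $18.60 + 238 @ $17.25 + 192 @ $15.05 = $14,653.15
Ending inventory: 183 @ $15.05 + 77 @ $14.50 + 212 @ $15.85 = $7,230.85
Check: goods available $21,884.00 = COGS $14,653.15 + ending $7,230.85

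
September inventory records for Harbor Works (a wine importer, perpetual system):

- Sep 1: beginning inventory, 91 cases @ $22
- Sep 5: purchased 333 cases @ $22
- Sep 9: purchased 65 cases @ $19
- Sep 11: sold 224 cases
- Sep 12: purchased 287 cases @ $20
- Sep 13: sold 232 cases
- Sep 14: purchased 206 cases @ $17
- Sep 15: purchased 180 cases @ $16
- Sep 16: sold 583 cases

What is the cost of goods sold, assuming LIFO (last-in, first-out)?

Sep 11, 224 sold [LIFO — newest first]: 65 @ $19 + 159 @ $22 = $4,733
Sep 13, 232 sold [LIFO — newest first]: 232 @ $20 = $4,640
Sep 16, 583 sold [LIFO — newest first]: 180 @ $16 + 206 @ $17 + 55 @ $20 + 142 @ $22 = $10,606
Total COGS = $4,733 + $4,640 + $10,606 = $19,979
Ending inventory: 91 @ $22 + 32 @ $22 = $2,706
Check: goods available $22,685 = COGS $19,979 + ending $2,706

COGS = $19,979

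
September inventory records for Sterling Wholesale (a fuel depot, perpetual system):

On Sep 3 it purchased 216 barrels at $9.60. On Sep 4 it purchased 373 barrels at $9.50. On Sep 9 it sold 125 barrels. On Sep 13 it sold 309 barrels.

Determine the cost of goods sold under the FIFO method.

COGS = $4,144.60

Sep 9, 125 sold [FIFO — oldest first]: 125 @ $9.60 = $1,200.00
Sep 13, 309 sold [FIFO — oldest first]: 91 @ $9.60 + 218 @ $9.50 = $2,944.60
Total COGS = $1,200.00 + $2,944.60 = $4,144.60
Ending inventory: 155 @ $9.50 = $1,472.50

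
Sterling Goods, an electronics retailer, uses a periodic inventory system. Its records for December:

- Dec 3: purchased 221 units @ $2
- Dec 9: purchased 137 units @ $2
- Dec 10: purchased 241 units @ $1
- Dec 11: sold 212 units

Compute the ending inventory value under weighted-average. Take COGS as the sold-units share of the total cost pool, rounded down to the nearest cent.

Dec 11, sell 212: 212/599 × $957.00 → $338.70
Ending inventory (cost pool remaining) = $618.30

Ending inventory = $618.30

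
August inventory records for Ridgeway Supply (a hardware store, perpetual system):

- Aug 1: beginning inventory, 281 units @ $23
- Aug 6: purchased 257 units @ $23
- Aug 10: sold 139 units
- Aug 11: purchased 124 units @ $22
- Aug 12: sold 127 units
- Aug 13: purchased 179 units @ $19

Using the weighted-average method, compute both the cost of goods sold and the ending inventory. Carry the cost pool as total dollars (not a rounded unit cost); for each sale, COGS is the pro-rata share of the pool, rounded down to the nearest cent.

COGS = $6,087.88; ending inventory = $12,415.12

After Aug 1: 281 on hand, pool $6,463.00 (≈ $23.0000 each)
After Aug 6: 538 on hand, pool $12,374.00 (≈ $23.0000 each)
Aug 10, sell 139: 139/538 × $12,374.00 → $3,197.00
After Aug 11: 523 on hand, pool $11,905.00 (≈ $22.7629 each)
Aug 12, sell 127: 127/523 × $11,905.00 → $2,890.88
After Aug 13: 575 on hand, pool $12,415.12 (≈ $21.5915 each)
Total COGS = $3,197.00 + $2,890.88 = $6,087.88
Ending inventory (cost pool remaining) = $12,415.12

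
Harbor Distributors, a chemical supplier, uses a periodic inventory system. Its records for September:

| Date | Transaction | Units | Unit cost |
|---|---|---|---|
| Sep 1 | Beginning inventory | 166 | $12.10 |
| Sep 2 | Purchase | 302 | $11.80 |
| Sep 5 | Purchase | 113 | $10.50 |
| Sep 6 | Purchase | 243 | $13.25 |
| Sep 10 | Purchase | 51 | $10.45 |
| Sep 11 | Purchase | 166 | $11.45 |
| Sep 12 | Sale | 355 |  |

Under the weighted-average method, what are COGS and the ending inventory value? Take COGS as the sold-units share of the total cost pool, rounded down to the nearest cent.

Sep 12, sell 355: 355/1041 × $12,412.10 → $4,232.75
Ending inventory (cost pool remaining) = $8,179.35

COGS = $4,232.75; ending inventory = $8,179.35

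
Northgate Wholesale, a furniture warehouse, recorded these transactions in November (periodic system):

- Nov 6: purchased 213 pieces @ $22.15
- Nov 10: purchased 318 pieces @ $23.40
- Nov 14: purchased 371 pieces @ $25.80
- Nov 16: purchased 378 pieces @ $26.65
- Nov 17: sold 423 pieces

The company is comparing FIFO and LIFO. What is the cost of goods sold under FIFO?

FIFO COGS: 213 @ $22.15 + 210 @ $23.40 = $9,631.95
LIFO COGS: 378 @ $26.65 + 45 @ $25.80 = $11,234.70

COGS = $9,631.95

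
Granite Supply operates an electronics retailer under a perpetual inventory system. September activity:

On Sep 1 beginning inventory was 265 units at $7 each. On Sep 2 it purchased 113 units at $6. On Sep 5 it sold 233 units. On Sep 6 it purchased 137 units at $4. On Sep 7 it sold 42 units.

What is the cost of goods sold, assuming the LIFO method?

Sep 5, 233 sold [LIFO — newest first]: 113 @ $6 + 120 @ $7 = $1,518
Sep 7, 42 sold [LIFO — newest first]: 42 @ $4 = $168
Total COGS = $1,518 + $168 = $1,686
Ending inventory: 145 @ $7 + 95 @ $4 = $1,395

COGS = $1,686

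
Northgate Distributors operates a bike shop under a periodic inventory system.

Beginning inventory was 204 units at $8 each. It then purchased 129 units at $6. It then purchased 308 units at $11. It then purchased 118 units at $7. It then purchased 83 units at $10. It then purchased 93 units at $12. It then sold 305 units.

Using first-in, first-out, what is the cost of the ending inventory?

Ending inventory = $6,328

Sale 1 (305) [FIFO — oldest first]: 204 @ $8 + 101 @ $6 = $2,238
Ending inventory: 28 @ $6 + 308 @ $11 + 118 @ $7 + 83 @ $10 + 93 @ $12 = $6,328
Check: goods available $8,566 = COGS $2,238 + ending $6,328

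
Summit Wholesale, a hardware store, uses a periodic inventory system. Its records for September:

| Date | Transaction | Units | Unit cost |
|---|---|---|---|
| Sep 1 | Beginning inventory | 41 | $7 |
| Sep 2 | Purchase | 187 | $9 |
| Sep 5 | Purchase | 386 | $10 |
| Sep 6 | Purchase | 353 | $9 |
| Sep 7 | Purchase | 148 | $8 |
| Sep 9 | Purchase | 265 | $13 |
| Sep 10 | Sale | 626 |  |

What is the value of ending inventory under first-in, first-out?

Sep 10, 626 sold [FIFO — oldest first]: 41 @ $7 + 187 @ $9 + 386 @ $10 + 12 @ $9 = $5,938
Ending inventory: 341 @ $9 + 148 @ $8 + 265 @ $13 = $7,698

Ending inventory = $7,698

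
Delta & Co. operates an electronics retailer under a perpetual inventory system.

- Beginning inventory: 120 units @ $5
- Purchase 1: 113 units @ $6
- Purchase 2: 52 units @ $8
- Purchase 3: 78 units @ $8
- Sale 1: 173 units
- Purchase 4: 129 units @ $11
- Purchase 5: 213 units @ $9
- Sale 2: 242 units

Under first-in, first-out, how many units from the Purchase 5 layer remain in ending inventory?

Sale 1 (173) [FIFO — oldest first]: 120 @ $5 + 53 @ $6 = $918
Sale 2 (242) [FIFO — oldest first]: 60 @ $6 + 52 @ $8 + 78 @ $8 + 52 @ $11 = $1,972
Total COGS = $918 + $1,972 = $2,890
Ending inventory: 77 @ $11 + 213 @ $9 = $2,764
Check: goods available $5,654 = COGS $2,890 + ending $2,764

213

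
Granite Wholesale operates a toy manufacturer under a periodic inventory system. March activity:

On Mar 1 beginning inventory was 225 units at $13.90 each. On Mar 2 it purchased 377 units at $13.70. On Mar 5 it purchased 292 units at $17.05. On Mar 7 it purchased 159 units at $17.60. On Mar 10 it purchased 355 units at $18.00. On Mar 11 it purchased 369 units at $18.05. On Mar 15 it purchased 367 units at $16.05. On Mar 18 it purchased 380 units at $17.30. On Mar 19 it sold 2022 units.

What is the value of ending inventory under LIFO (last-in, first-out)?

Mar 19, 2022 sold [LIFO — newest first]: 380 @ $17.30 + 367 @ $16.05 + 369 @ $18.05 + 355 @ $18.00 + 159 @ $17.60 + 292 @ $17.05 + 100 @ $13.70 = $34,661.80
Ending inventory: 225 @ $13.90 + 277 @ $13.70 = $6,922.40
Check: goods available $41,584.20 = COGS $34,661.80 + ending $6,922.40

Ending inventory = $6,922.40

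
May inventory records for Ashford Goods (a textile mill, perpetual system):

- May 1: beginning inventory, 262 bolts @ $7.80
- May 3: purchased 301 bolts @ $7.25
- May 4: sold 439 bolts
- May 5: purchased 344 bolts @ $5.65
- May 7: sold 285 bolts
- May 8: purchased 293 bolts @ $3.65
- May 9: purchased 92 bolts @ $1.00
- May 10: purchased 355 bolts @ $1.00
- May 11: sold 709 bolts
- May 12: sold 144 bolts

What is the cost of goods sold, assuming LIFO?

COGS = $7,139.90

May 4, 439 sold [LIFO — newest first]: 301 @ $7.25 + 138 @ $7.80 = $3,258.65
May 7, 285 sold [LIFO — newest first]: 285 @ $5.65 = $1,610.25
May 11, 709 sold [LIFO — newest first]: 355 @ $1.00 + 92 @ $1.00 + 262 @ $3.65 = $1,403.30
May 12, 144 sold [LIFO — newest first]: 31 @ $3.65 + 59 @ $5.65 + 54 @ $7.80 = $867.70
Total COGS = $3,258.65 + $1,610.25 + $1,403.30 + $867.70 = $7,139.90
Ending inventory: 70 @ $7.80 = $546.00
Check: goods available $7,685.90 = COGS $7,139.90 + ending $546.00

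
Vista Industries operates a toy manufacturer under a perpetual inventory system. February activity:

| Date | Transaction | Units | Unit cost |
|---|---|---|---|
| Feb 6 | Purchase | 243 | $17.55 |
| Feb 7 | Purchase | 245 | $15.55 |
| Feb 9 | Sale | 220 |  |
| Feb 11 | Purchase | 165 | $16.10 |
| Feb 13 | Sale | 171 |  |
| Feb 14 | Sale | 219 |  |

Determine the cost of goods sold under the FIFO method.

COGS = $10,038.60

Feb 9, 220 sold [FIFO — oldest first]: 220 @ $17.55 = $3,861.00
Feb 13, 171 sold [FIFO — oldest first]: 23 @ $17.55 + 148 @ $15.55 = $2,705.05
Feb 14, 219 sold [FIFO — oldest first]: 97 @ $15.55 + 122 @ $16.10 = $3,472.55
Total COGS = $3,861.00 + $2,705.05 + $3,472.55 = $10,038.60
Ending inventory: 43 @ $16.10 = $692.30
Check: goods available $10,730.90 = COGS $10,038.60 + ending $692.30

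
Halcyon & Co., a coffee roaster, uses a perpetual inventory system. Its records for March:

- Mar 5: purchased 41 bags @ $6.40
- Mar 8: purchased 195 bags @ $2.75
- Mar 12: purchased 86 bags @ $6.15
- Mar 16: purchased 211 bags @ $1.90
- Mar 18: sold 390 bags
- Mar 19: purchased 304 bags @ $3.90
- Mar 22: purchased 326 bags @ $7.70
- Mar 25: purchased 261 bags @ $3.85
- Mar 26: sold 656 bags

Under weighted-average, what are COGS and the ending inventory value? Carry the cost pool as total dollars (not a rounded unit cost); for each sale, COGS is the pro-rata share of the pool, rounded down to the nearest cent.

COGS = $4,541.15; ending inventory = $1,887.95

After Mar 5: 41 on hand, pool $262.40 (≈ $6.4000 each)
After Mar 8: 236 on hand, pool $798.65 (≈ $3.3841 each)
After Mar 12: 322 on hand, pool $1,327.55 (≈ $4.1228 each)
After Mar 16: 533 on hand, pool $1,728.45 (≈ $3.2429 each)
Mar 18, sell 390: 390/533 × $1,728.45 → $1,264.71
After Mar 19: 447 on hand, pool $1,649.34 (≈ $3.6898 each)
After Mar 22: 773 on hand, pool $4,159.54 (≈ $5.3810 each)
After Mar 25: 1034 on hand, pool $5,164.39 (≈ $4.9946 each)
Mar 26, sell 656: 656/1034 × $5,164.39 → $3,276.44
Total COGS = $1,264.71 + $3,276.44 = $4,541.15
Ending inventory (cost pool remaining) = $1,887.95
Check: goods available $6,429.10 = COGS $4,541.15 + ending $1,887.95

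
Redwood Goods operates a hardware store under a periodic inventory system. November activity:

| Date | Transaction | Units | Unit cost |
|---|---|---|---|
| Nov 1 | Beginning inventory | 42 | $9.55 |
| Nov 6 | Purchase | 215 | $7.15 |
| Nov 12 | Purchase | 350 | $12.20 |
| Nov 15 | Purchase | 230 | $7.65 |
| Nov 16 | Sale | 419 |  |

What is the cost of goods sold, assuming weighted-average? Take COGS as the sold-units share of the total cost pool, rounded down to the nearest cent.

COGS = $3,988.68

Nov 16, sell 419: 419/837 × $7,967.85 → $3,988.68
Ending inventory (cost pool remaining) = $3,979.17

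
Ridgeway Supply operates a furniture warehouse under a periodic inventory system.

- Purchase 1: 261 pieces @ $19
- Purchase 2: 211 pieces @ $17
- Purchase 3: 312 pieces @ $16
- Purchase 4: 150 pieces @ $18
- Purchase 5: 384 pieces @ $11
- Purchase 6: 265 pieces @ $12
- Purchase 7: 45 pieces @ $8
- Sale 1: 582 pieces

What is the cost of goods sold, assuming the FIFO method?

COGS = $10,306

Sale 1 (582) [FIFO — oldest first]: 261 @ $19 + 211 @ $17 + 110 @ $16 = $10,306
Ending inventory: 202 @ $16 + 150 @ $18 + 384 @ $11 + 265 @ $12 + 45 @ $8 = $13,696
Check: goods available $24,002 = COGS $10,306 + ending $13,696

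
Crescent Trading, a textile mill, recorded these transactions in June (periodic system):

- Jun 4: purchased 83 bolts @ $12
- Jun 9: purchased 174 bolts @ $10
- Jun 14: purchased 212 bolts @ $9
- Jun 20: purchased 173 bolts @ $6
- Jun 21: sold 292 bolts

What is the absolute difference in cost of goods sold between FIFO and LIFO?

FIFO COGS: 83 @ $12 + 174 @ $10 + 35 @ $9 = $3,051
LIFO COGS: 173 @ $6 + 119 @ $9 = $2,109
Difference = |$3,051 − $2,109| = $942

$942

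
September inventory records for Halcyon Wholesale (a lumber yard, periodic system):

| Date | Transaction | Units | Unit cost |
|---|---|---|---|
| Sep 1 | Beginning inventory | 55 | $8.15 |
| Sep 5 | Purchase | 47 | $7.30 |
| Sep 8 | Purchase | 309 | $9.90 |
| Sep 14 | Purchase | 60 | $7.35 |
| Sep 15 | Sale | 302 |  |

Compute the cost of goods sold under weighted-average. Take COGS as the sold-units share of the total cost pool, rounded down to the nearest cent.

Sep 15, sell 302: 302/471 × $4,291.45 → $2,751.63
Ending inventory (cost pool remaining) = $1,539.82
Check: goods available $4,291.45 = COGS $2,751.63 + ending $1,539.82

COGS = $2,751.63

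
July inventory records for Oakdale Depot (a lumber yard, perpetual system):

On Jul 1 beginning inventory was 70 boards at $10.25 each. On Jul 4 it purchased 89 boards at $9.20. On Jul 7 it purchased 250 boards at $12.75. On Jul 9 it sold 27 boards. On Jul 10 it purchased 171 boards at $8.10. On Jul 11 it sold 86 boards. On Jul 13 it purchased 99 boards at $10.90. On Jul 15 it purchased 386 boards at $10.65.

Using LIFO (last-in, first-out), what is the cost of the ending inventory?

Ending inventory = $10,258.05

Jul 9, 27 sold [LIFO — newest first]: 27 @ $12.75 = $344.25
Jul 11, 86 sold [LIFO — newest first]: 86 @ $8.10 = $696.60
Total COGS = $344.25 + $696.60 = $1,040.85
Ending inventory: 70 @ $10.25 + 89 @ $9.20 + 223 @ $12.75 + 85 @ $8.10 + 99 @ $10.90 + 386 @ $10.65 = $10,258.05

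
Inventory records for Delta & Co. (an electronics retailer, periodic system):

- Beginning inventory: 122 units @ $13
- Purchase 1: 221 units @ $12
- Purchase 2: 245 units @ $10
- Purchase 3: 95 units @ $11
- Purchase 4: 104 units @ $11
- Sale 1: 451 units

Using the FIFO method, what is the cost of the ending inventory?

Sale 1 (451) [FIFO — oldest first]: 122 @ $13 + 221 @ $12 + 108 @ $10 = $5,318
Ending inventory: 137 @ $10 + 95 @ $11 + 104 @ $11 = $3,559
Check: goods available $8,877 = COGS $5,318 + ending $3,559

Ending inventory = $3,559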